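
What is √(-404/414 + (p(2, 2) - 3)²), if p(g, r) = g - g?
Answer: √38203/69 ≈ 2.8327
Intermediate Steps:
p(g, r) = 0
√(-404/414 + (p(2, 2) - 3)²) = √(-404/414 + (0 - 3)²) = √(-404*1/414 + (-3)²) = √(-202/207 + 9) = √(1661/207) = √38203/69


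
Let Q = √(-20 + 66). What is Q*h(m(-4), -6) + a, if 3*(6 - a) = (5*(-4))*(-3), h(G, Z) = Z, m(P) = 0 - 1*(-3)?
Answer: -14 - 6*√46 ≈ -54.694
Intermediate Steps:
m(P) = 3 (m(P) = 0 + 3 = 3)
Q = √46 ≈ 6.7823
a = -14 (a = 6 - 5*(-4)*(-3)/3 = 6 - (-20)*(-3)/3 = 6 - ⅓*60 = 6 - 20 = -14)
Q*h(m(-4), -6) + a = √46*(-6) - 14 = -6*√46 - 14 = -14 - 6*√46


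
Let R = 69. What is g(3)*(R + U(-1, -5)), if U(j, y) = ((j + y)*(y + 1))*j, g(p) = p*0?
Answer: 0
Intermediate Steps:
g(p) = 0
U(j, y) = j*(1 + y)*(j + y) (U(j, y) = ((j + y)*(1 + y))*j = ((1 + y)*(j + y))*j = j*(1 + y)*(j + y))
g(3)*(R + U(-1, -5)) = 0*(69 - (-1 - 5 + (-5)**2 - 1*(-5))) = 0*(69 - (-1 - 5 + 25 + 5)) = 0*(69 - 1*24) = 0*(69 - 24) = 0*45 = 0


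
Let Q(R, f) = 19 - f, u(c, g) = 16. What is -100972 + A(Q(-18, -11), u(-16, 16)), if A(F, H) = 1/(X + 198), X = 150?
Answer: -35138255/348 ≈ -1.0097e+5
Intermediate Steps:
A(F, H) = 1/348 (A(F, H) = 1/(150 + 198) = 1/348)
-100972 + A(Q(-18, -11), u(-16, 16)) = -100972 + 1/348 = -35138255/348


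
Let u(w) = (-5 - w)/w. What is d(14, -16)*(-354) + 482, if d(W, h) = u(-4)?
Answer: 787/2 ≈ 393.50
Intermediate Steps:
u(w) = (-5 - w)/w
d(W, h) = ¼ (d(W, h) = (-5 - 1*(-4))/(-4) = -(-5 + 4)/4 = -¼*(-1) = ¼)
d(14, -16)*(-354) + 482 = (¼)*(-354) + 482 = -177/2 + 482 = 787/2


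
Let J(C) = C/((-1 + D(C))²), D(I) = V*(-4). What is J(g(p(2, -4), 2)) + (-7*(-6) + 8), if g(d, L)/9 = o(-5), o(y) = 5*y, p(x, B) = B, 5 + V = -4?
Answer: 2441/49 ≈ 49.816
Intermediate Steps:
V = -9 (V = -5 - 4 = -9)
g(d, L) = -225 (g(d, L) = 9*(5*(-5)) = 9*(-25) = -225)
D(I) = 36 (D(I) = -9*(-4) = 36)
J(C) = C/1225 (J(C) = C/((-1 + 36)²) = C/(35²) = C/1225)
J(g(p(2, -4), 2)) + (-7*(-6) + 8) = (1/1225)*(-225) + (-7*(-6) + 8) = -9/49 + (42 + 8) = -9/49 + 50 = 2441/49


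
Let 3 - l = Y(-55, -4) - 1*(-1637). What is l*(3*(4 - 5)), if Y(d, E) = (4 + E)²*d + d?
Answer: 4737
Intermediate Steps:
Y(d, E) = d + d*(4 + E)² (Y(d, E) = d*(4 + E)² + d = d + d*(4 + E)²)
l = -1579 (l = 3 - (-55*(1 + (4 - 4)²) - 1*(-1637)) = 3 - (-55*(1 + 0²) + 1637) = 3 - (-55*(1 + 0) + 1637) = 3 - (-55*1 + 1637) = 3 - (-55 + 1637) = 3 - 1*1582 = 3 - 1582 = -1579)
l*(3*(4 - 5)) = -4737*(4 - 5) = -4737*(-1) = -1579*(-3) = 4737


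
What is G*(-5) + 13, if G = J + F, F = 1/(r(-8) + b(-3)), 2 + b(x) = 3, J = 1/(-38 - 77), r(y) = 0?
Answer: 185/23 ≈ 8.0435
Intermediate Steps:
J = -1/115 (J = 1/(-115) = -1/115 ≈ -0.0086956)
b(x) = 1 (b(x) = -2 + 3 = 1)
F = 1 (F = 1/(0 + 1) = 1/1 = 1)
G = 114/115 (G = -1/115 + 1 = 114/115 ≈ 0.99130)
G*(-5) + 13 = (114/115)*(-5) + 13 = -114/23 + 13 = 185/23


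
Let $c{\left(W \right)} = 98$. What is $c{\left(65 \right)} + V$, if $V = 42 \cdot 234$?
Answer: $9926$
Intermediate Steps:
$V = 9828$
$c{\left(65 \right)} + V = 98 + 9828 = 9926$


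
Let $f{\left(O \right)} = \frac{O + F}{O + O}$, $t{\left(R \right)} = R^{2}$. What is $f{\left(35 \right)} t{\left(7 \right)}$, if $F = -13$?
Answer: $\frac{77}{5} \approx 15.4$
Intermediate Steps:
$f{\left(O \right)} = \frac{-13 + O}{2 O}$ ($f{\left(O \right)} = \frac{O - 13}{O + O} = \frac{-13 + O}{2 O}$)
$f{\left(35 \right)} t{\left(7 \right)} = \frac{-13 + 35}{2 \cdot 35} \cdot 7^{2} = \frac{1}{2} \cdot \frac{1}{35} \cdot 22 \cdot 49 = \frac{11}{35} \cdot 49 = \frac{77}{5}$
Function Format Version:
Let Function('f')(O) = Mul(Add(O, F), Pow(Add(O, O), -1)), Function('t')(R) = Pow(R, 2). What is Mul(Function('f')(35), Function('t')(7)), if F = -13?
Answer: Rational(77, 5) ≈ 15.400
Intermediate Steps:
Function('f')(O) = Mul(Rational(1, 2), Pow(O, -1), Add(-13, O)) (Function('f')(O) = Mul(Add(O, -13), Pow(Add(O, O), -1)) = Mul(Add(-13, O), Pow(Mul(2, O), -1)) = Mul(Add(-13, O), Mul(Rational(1, 2), Pow(O, -1))) = Mul(Rational(1, 2), Pow(O, -1), Add(-13, O)))
Mul(Function('f')(35), Function('t')(7)) = Mul(Mul(Rational(1, 2), Pow(35, -1), Add(-13, 35)), Pow(7, 2)) = Mul(Mul(Rational(1, 2), Rational(1, 35), 22), 49) = Mul(Rational(11, 35), 49) = Rational(77, 5)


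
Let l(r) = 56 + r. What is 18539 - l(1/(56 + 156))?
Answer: 3918395/212 ≈ 18483.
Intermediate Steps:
18539 - l(1/(56 + 156)) = 18539 - (56 + 1/(56 + 156)) = 18539 - (56 + 1/212) = 18539 - 1*11873/212 = 18539 - 11873/212 = 3918395/212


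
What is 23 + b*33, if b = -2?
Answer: -43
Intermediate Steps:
23 + b*33 = 23 - 2*33 = 23 - 66 = -43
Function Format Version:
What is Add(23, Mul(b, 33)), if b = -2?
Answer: -43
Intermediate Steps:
Add(23, Mul(b, 33)) = Add(23, Mul(-2, 33)) = Add(23, -66) = -43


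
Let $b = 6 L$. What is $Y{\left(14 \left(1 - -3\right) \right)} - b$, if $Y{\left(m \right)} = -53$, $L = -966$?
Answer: $5743$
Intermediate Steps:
$b = -5796$ ($b = 6 \left(-966\right) = -5796$)
$Y{\left(14 \left(1 - -3\right) \right)} - b = -53 - -5796 = -53 + 5796 = 5743$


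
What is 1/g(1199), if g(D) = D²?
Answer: 1/1437601 ≈ 6.9560e-7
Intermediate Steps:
1/g(1199) = 1/(1199²) = 1/1437601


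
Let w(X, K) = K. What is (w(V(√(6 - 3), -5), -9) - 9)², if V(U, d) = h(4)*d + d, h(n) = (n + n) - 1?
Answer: 324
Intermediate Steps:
h(n) = -1 + 2*n (h(n) = 2*n - 1 = -1 + 2*n)
V(U, d) = 8*d (V(U, d) = (-1 + 2*4)*d + d = (-1 + 8)*d + d = 7*d + d = 8*d)
(w(V(√(6 - 3), -5), -9) - 9)² = (-9 - 9)² = (-18)² = 324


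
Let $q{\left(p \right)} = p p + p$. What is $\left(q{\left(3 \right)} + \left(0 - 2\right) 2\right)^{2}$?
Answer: $64$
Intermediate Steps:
$q{\left(p \right)} = p + p^{2}$ ($q{\left(p \right)} = p^{2} + p = p + p^{2}$)
$\left(q{\left(3 \right)} + \left(0 - 2\right) 2\right)^{2} = \left(3 \left(1 + 3\right) + \left(0 - 2\right) 2\right)^{2} = \left(3 \cdot 4 - 4\right)^{2} = \left(12 - 4\right)^{2} = 8^{2} = 64$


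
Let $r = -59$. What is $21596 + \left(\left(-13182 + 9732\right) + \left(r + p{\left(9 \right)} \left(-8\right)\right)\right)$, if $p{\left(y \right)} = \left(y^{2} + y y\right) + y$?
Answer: $16719$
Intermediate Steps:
$p{\left(y \right)} = y + 2 y^{2}$ ($p{\left(y \right)} = \left(y^{2} + y^{2}\right) + y = 2 y^{2} + y = y + 2 y^{2}$)
$21596 + \left(\left(-13182 + 9732\right) + \left(r + p{\left(9 \right)} \left(-8\right)\right)\right) = 21596 + \left(\left(-13182 + 9732\right) + \left(-59 + 9 \left(1 + 2 \cdot 9\right) \left(-8\right)\right)\right) = 21596 - \left(3509 - 9 \left(1 + 18\right) \left(-8\right)\right) = 21596 - \left(3509 - 9 \cdot 19 \left(-8\right)\right) = 21596 + \left(-3450 + \left(-59 + 171 \left(-8\right)\right)\right) = 21596 - 4877 = 16719$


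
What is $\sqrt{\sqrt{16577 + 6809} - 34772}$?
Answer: $\sqrt{-34772 + \sqrt{23386}} \approx 186.06 i$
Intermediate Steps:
$\sqrt{\sqrt{16577 + 6809} - 34772} = \sqrt{\sqrt{23386} - 34772} = \sqrt{-34772 + \sqrt{23386}}$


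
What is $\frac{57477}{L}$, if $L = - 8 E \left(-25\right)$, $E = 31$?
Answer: $\frac{57477}{6200} \approx 9.2705$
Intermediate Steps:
$L = 6200$ ($L = \left(-8\right) 31 \left(-25\right) = \left(-248\right) \left(-25\right) = 6200$)
$\frac{57477}{L} = \frac{57477}{6200}$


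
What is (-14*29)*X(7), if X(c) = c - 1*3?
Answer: -1624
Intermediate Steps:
X(c) = -3 + c (X(c) = c - 3 = -3 + c)
(-14*29)*X(7) = (-14*29)*(-3 + 7) = -406*4 = -1624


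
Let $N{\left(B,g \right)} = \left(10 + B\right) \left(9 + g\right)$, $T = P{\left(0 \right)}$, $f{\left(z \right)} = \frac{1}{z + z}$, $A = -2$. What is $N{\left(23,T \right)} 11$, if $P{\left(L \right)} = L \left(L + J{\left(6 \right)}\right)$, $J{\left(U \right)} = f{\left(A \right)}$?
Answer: $3267$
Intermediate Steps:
$f{\left(z \right)} = \frac{1}{2 z}$
$J{\left(U \right)} = - \frac{1}{4}$ ($J{\left(U \right)} = \frac{1}{2 \left(-2\right)} = \frac{1}{2} \left(- \frac{1}{2}\right) = - \frac{1}{4}$)
$P{\left(L \right)} = L \left(- \frac{1}{4} + L\right)$ ($P{\left(L \right)} = L \left(L - \frac{1}{4}\right) = L \left(- \frac{1}{4} + L\right)$)
$T = 0$ ($T = 0 \left(- \frac{1}{4} + 0\right) = 0 \left(- \frac{1}{4}\right) = 0$)
$N{\left(B,g \right)} = \left(9 + g\right) \left(10 + B\right)$
$N{\left(23,T \right)} 11 = \left(90 + 9 \cdot 23 + 10 \cdot 0 + 23 \cdot 0\right) 11 = \left(90 + 207 + 0 + 0\right) 11 = 297 \cdot 11 = 3267$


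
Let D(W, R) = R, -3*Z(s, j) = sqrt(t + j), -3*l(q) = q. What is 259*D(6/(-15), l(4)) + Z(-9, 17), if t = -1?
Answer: -1040/3 ≈ -346.67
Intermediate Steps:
l(q) = -q/3
Z(s, j) = -sqrt(-1 + j)/3
259*D(6/(-15), l(4)) + Z(-9, 17) = 259*(-1/3*4) - sqrt(-1 + 17)/3 = 259*(-4/3) - sqrt(16)/3 = -1036/3 - 1/3*4 = -1036/3 - 4/3 = -1040/3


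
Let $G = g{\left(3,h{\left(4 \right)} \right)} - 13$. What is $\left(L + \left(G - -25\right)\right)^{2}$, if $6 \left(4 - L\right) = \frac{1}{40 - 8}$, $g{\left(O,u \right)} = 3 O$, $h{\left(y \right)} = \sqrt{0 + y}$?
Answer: $\frac{23030401}{36864} \approx 624.74$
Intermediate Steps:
$h{\left(y \right)} = \sqrt{y}$
$G = -4$ ($G = 3 \cdot 3 - 13 = 9 - 13 = -4$)
$L = \frac{767}{192}$ ($L = 4 - \frac{1}{6 \left(40 - 8\right)} = 4 - \frac{1}{6 \cdot 32} = 4 - \frac{1}{192} = \frac{767}{192} \approx 3.9948$)
$\left(L + \left(G - -25\right)\right)^{2} = \left(\frac{767}{192} - -21\right)^{2} = \left(\frac{767}{192} + \left(-4 + 25\right)\right)^{2} = \left(\frac{767}{192} + 21\right)^{2} = \left(\frac{4799}{192}\right)^{2} = \frac{23030401}{36864}$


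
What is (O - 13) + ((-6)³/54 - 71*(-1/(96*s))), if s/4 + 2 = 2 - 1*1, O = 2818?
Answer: 1075513/384 ≈ 2800.8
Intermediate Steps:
s = -4 (s = -8 + 4*(2 - 1*1) = -8 + 4*(2 - 1) = -8 + 4*1 = -8 + 4 = -4)
(O - 13) + ((-6)³/54 - 71*(-1/(96*s))) = (2818 - 13) + ((-6)³/54 - 71/(((4*(-2))*(-4))*12)) = 2805 + (-216*1/54 - 71/(-8*(-4)*12)) = 2805 + (-4 - 71/(32*12)) = 2805 + (-4 - 71/384) = 2805 - 1607/384 = 1075513/384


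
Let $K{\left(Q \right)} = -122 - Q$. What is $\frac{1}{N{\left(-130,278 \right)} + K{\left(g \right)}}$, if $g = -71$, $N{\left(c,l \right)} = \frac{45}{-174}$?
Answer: $- \frac{58}{2973} \approx -0.019509$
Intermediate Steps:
$N{\left(c,l \right)} = - \frac{15}{58}$ ($N{\left(c,l \right)} = 45 \left(- \frac{1}{174}\right) = - \frac{15}{58}$)
$\frac{1}{N{\left(-130,278 \right)} + K{\left(g \right)}} = \frac{1}{- \frac{15}{58} - 51} = \frac{1}{- \frac{2973}{58}} = - \frac{58}{2973}$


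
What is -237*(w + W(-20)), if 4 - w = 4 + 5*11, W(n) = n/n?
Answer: 12798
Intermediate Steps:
W(n) = 1
w = -55 (w = 4 - (4 + 5*11) = 4 - (4 + 55) = 4 - 1*59 = 4 - 59 = -55)
-237*(w + W(-20)) = -237*(-55 + 1) = -237*(-54) = 12798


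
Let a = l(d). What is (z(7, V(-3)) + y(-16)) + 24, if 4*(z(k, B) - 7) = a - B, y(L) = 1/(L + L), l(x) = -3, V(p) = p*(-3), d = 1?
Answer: 895/32 ≈ 27.969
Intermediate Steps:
V(p) = -3*p
a = -3
y(L) = 1/(2*L)
z(k, B) = 25/4 - B/4 (z(k, B) = 7 + (-3 - B)/4 = 7 + (-¾ - B/4) = 25/4 - B/4)
(z(7, V(-3)) + y(-16)) + 24 = ((25/4 - (-3)*(-3)/4) + (½)/(-16)) + 24 = ((25/4 - ¼*9) + (½)*(-1/16)) + 24 = ((25/4 - 9/4) - 1/32) + 24 = (4 - 1/32) + 24 = 127/32 + 24 = 895/32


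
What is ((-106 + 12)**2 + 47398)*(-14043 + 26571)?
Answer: 704499552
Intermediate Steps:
((-106 + 12)**2 + 47398)*(-14043 + 26571) = ((-94)**2 + 47398)*12528 = (8836 + 47398)*12528 = 56234*12528 = 704499552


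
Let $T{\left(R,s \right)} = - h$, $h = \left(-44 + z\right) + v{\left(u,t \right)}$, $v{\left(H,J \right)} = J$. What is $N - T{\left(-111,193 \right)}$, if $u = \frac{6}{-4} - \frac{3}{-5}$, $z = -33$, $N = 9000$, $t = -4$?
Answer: $8919$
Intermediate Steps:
$u = - \frac{9}{10}$ ($u = 6 \left(- \frac{1}{4}\right) - - \frac{3}{5} = - \frac{3}{2} + \frac{3}{5} = - \frac{9}{10} \approx -0.9$)
$h = -81$ ($h = \left(-44 - 33\right) - 4 = -77 - 4 = -81$)
$T{\left(R,s \right)} = 81$ ($T{\left(R,s \right)} = \left(-1\right) \left(-81\right) = 81$)
$N - T{\left(-111,193 \right)} = 9000 - 81 = 8919$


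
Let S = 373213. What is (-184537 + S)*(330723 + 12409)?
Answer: 64740773232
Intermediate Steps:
(-184537 + S)*(330723 + 12409) = (-184537 + 373213)*(330723 + 12409) = 188676*343132 = 64740773232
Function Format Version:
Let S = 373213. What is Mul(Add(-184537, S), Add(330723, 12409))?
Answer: 64740773232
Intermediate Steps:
Mul(Add(-184537, S), Add(330723, 12409)) = Mul(Add(-184537, 373213), Add(330723, 12409)) = Mul(188676, 343132) = 64740773232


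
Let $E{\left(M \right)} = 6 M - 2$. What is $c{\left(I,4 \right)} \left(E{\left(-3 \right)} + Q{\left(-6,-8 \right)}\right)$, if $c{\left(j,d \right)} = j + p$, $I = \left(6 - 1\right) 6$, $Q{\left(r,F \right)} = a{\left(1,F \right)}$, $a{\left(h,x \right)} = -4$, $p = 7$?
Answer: $-888$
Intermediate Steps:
$Q{\left(r,F \right)} = -4$
$E{\left(M \right)} = -2 + 6 M$
$I = 30$ ($I = 5 \cdot 6 = 30$)
$c{\left(j,d \right)} = 7 + j$ ($c{\left(j,d \right)} = j + 7 = 7 + j$)
$c{\left(I,4 \right)} \left(E{\left(-3 \right)} + Q{\left(-6,-8 \right)}\right) = \left(7 + 30\right) \left(\left(-2 + 6 \left(-3\right)\right) - 4\right) = 37 \left(\left(-2 - 18\right) - 4\right) = 37 \left(-20 - 4\right) = 37 \left(-24\right) = -888$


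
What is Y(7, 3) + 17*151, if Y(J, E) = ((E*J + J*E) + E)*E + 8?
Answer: 2710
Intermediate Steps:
Y(J, E) = 8 + E*(E + 2*E*J) (Y(J, E) = ((E*J + E*J) + E)*E + 8 = (2*E*J + E)*E + 8 = (E + 2*E*J)*E + 8 = E*(E + 2*E*J) + 8 = 8 + E*(E + 2*E*J))
Y(7, 3) + 17*151 = (8 + 3² + 2*7*3²) + 17*151 = (8 + 9 + 2*7*9) + 2567 = (8 + 9 + 126) + 2567 = 143 + 2567 = 2710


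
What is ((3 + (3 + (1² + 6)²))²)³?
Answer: 27680640625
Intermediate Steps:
((3 + (3 + (1² + 6)²))²)³ = ((3 + (3 + (1 + 6)²))²)³ = ((3 + (3 + 7²))²)³ = ((3 + (3 + 49))²)³ = ((3 + 52)²)³ = (55²)³ = 3025³ = 27680640625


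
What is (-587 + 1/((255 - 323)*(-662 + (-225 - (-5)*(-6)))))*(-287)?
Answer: 1500721811/8908 ≈ 1.6847e+5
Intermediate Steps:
(-587 + 1/((255 - 323)*(-662 + (-225 - (-5)*(-6)))))*(-287) = (-587 + 1/(-68*(-662 + (-225 - 1*30))))*(-287) = (-587 + 1/(-68*(-662 + (-225 - 30))))*(-287) = (-587 + 1/(-68*(-662 - 255)))*(-287) = (-587 + 1/(-68*(-917)))*(-287) = (-587 + 1/62356)*(-287) = -36602971/62356*(-287) = 1500721811/8908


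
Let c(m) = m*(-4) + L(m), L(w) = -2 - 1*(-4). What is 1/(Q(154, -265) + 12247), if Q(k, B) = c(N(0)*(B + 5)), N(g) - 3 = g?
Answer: 1/15369 ≈ 6.5066e-5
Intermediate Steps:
N(g) = 3 + g
L(w) = 2 (L(w) = -2 + 4 = 2)
c(m) = 2 - 4*m (c(m) = m*(-4) + 2 = -4*m + 2 = 2 - 4*m)
Q(k, B) = -58 - 12*B (Q(k, B) = 2 - 4*(3 + 0)*(B + 5) = 2 - 12*(5 + B) = 2 - 4*(15 + 3*B) = 2 + (-60 - 12*B) = -58 - 12*B)
1/(Q(154, -265) + 12247) = 1/((-58 - 12*(-265)) + 12247) = 1/((-58 + 3180) + 12247) = 1/(3122 + 12247) = 1/15369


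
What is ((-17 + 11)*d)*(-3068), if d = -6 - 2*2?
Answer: -184080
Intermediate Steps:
d = -10 (d = -6 - 4 = -10)
((-17 + 11)*d)*(-3068) = ((-17 + 11)*(-10))*(-3068) = -6*(-10)*(-3068) = 60*(-3068) = -184080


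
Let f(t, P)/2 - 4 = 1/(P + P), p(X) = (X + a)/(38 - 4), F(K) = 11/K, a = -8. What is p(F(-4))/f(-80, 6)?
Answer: -129/3332 ≈ -0.038715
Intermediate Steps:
p(X) = -4/17 + X/34 (p(X) = (X - 8)/(38 - 4) = (-8 + X)/34 = (-8 + X)*(1/34) = -4/17 + X/34)
f(t, P) = 8 + 1/P (f(t, P) = 8 + 2/(P + P) = 8 + 2/((2*P)) = 8 + 2*(1/(2*P)) = 8 + 1/P)
p(F(-4))/f(-80, 6) = (-4/17 + (11/(-4))/34)/(8 + 1/6) = (-4/17 + (11*(-1/4))/34)/(8 + 1/6) = (-4/17 + (1/34)*(-11/4))/(49/6) = (-4/17 - 11/136)*(6/49) = -43/136*6/49 = -129/3332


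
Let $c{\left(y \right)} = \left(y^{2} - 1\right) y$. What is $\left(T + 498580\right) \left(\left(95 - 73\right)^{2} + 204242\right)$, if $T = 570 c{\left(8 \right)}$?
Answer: $160885974360$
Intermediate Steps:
$c{\left(y \right)} = y \left(-1 + y^{2}\right)$ ($c{\left(y \right)} = \left(-1 + y^{2}\right) y = y \left(-1 + y^{2}\right)$)
$T = 287280$ ($T = 570 \left(8^{3} - 8\right) = 570 \left(512 - 8\right) = 570 \cdot 504 = 287280$)
$\left(T + 498580\right) \left(\left(95 - 73\right)^{2} + 204242\right) = \left(287280 + 498580\right) \left(\left(95 - 73\right)^{2} + 204242\right) = 785860 \left(22^{2} + 204242\right) = 785860 \left(484 + 204242\right) = 785860 \cdot 204726 = 160885974360$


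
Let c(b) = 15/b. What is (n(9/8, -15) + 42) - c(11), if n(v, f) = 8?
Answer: 535/11 ≈ 48.636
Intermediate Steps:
(n(9/8, -15) + 42) - c(11) = (8 + 42) - 15/11 = 50 - 15/11 = 535/11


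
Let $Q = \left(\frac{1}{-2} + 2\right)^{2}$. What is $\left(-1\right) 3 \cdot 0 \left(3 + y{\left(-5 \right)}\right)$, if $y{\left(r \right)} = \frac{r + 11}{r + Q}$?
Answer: $0$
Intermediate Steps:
$Q = \frac{9}{4}$ ($Q = \left(- \frac{1}{2} + 2\right)^{2} = \left(\frac{3}{2}\right)^{2} = \frac{9}{4} \approx 2.25$)
$y{\left(r \right)} = \frac{11 + r}{\frac{9}{4} + r}$ ($y{\left(r \right)} = \frac{r + 11}{r + \frac{9}{4}} = \frac{11 + r}{\frac{9}{4} + r}$)
$\left(-1\right) 3 \cdot 0 \left(3 + y{\left(-5 \right)}\right) = \left(-1\right) 3 \cdot 0 \left(3 + \frac{4 \left(11 - 5\right)}{9 + 4 \left(-5\right)}\right) = \left(-3\right) 0 \left(3 + 4 \frac{1}{9 - 20} \cdot 6\right) = 0 \left(3 + 4 \frac{1}{-11} \cdot 6\right) = 0 \left(3 + 4 \left(- \frac{1}{11}\right) 6\right) = 0 \left(3 - \frac{24}{11}\right) = 0 \cdot \frac{9}{11} = 0$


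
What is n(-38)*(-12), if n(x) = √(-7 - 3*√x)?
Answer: -12*√(-7 - 3*I*√38) ≈ -30.327 + 43.906*I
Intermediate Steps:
n(-38)*(-12) = √(-7 - 3*I*√38)*(-12) = -12*√(-7 - 3*I*√38)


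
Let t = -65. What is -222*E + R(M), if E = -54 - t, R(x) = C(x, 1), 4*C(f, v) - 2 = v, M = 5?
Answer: -9765/4 ≈ -2441.3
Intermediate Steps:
C(f, v) = ½ + v/4
R(x) = ¾ (R(x) = ½ + (¼)*1 = ½ + ¼ = ¾)
E = 11 (E = -54 - 1*(-65) = -54 + 65 = 11)
-222*E + R(M) = -222*11 + ¾ = -2442 + ¾ = -9765/4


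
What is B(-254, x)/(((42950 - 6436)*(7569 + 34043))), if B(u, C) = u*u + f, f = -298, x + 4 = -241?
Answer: 32109/759710284 ≈ 4.2265e-5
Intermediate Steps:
x = -245 (x = -4 - 241 = -245)
B(u, C) = -298 + u² (B(u, C) = u*u - 298 = u² - 298 = -298 + u²)
B(-254, x)/(((42950 - 6436)*(7569 + 34043))) = (-298 + (-254)²)/(((42950 - 6436)*(7569 + 34043))) = (-298 + 64516)/((36514*41612)) = 64218/1519420568 = 64218*(1/1519420568) = 32109/759710284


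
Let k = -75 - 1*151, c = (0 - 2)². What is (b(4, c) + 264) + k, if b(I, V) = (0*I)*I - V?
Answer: 34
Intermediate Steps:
c = 4 (c = (-2)² = 4)
b(I, V) = -V (b(I, V) = 0*I - V = 0 - V = -V)
k = -226 (k = -75 - 151 = -226)
(b(4, c) + 264) + k = (-1*4 + 264) - 226 = (-4 + 264) - 226 = 260 - 226 = 34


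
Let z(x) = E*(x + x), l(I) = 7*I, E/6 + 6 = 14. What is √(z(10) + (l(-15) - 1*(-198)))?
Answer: 9*√13 ≈ 32.450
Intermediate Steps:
E = 48 (E = -36 + 6*14 = -36 + 84 = 48)
z(x) = 96*x (z(x) = 48*(x + x) = 48*(2*x) = 96*x)
√(z(10) + (l(-15) - 1*(-198))) = √(96*10 + (7*(-15) - 1*(-198))) = √(960 + (-105 + 198)) = √(960 + 93) = √1053 = 9*√13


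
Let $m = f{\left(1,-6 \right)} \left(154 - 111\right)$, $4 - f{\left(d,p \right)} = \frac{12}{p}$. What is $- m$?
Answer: $-258$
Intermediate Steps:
$f{\left(d,p \right)} = 4 - \frac{12}{p}$
$m = 258$ ($m = \left(4 - \frac{12}{-6}\right) \left(154 - 111\right) = \left(4 - -2\right) 43 = \left(4 + 2\right) 43 = 6 \cdot 43 = 258$)
$- m = \left(-1\right) 258 = -258$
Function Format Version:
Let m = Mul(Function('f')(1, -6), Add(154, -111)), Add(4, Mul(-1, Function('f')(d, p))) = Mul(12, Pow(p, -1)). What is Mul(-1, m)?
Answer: -258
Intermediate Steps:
Function('f')(d, p) = Add(4, Mul(-12, Pow(p, -1))) (Function('f')(d, p) = Add(4, Mul(-1, Mul(12, Pow(p, -1)))) = Add(4, Mul(-12, Pow(p, -1))))
m = 258 (m = Mul(Add(4, Mul(-12, Pow(-6, -1))), Add(154, -111)) = Mul(Add(4, Mul(-12, Rational(-1, 6))), 43) = Mul(Add(4, 2), 43) = Mul(6, 43) = 258)
Mul(-1, m) = Mul(-1, 258) = -258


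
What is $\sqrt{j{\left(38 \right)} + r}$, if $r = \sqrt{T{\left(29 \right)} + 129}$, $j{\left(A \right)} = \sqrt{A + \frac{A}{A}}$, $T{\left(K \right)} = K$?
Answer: $\sqrt{\sqrt{39} + \sqrt{158}} \approx 4.3376$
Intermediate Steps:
$j{\left(A \right)} = \sqrt{1 + A}$ ($j{\left(A \right)} = \sqrt{A + 1} = \sqrt{1 + A}$)
$r = \sqrt{158}$ ($r = \sqrt{29 + 129} = \sqrt{158} \approx 12.57$)
$\sqrt{j{\left(38 \right)} + r} = \sqrt{\sqrt{1 + 38} + \sqrt{158}} = \sqrt{\sqrt{39} + \sqrt{158}}$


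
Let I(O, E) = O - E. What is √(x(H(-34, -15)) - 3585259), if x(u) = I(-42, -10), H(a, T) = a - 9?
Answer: I*√3585291 ≈ 1893.5*I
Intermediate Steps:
H(a, T) = -9 + a
x(u) = -32 (x(u) = -42 - 1*(-10) = -42 + 10 = -32)
√(x(H(-34, -15)) - 3585259) = √(-32 - 3585259) = √(-3585291) = I*√3585291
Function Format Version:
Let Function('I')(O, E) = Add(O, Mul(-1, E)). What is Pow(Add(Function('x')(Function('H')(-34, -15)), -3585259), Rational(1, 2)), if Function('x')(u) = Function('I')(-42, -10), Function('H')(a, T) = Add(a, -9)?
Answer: Mul(I, Pow(3585291, Rational(1, 2))) ≈ Mul(1893.5, I)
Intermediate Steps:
Function('H')(a, T) = Add(-9, a)
Function('x')(u) = -32 (Function('x')(u) = Add(-42, Mul(-1, -10)) = Add(-42, 10) = -32)
Pow(Add(Function('x')(Function('H')(-34, -15)), -3585259), Rational(1, 2)) = Pow(Add(-32, -3585259), Rational(1, 2)) = Pow(-3585291, Rational(1, 2)) = Mul(I, Pow(3585291, Rational(1, 2)))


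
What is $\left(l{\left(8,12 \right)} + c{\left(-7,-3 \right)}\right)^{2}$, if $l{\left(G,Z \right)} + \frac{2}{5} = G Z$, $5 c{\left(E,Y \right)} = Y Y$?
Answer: $\frac{237169}{25} \approx 9486.8$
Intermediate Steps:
$c{\left(E,Y \right)} = \frac{Y^{2}}{5}$ ($c{\left(E,Y \right)} = \frac{Y Y}{5} = \frac{Y^{2}}{5}$)
$l{\left(G,Z \right)} = - \frac{2}{5} + G Z$
$\left(l{\left(8,12 \right)} + c{\left(-7,-3 \right)}\right)^{2} = \left(\left(- \frac{2}{5} + 8 \cdot 12\right) + \frac{\left(-3\right)^{2}}{5}\right)^{2} = \left(\left(- \frac{2}{5} + 96\right) + \frac{1}{5} \cdot 9\right)^{2} = \left(\frac{478}{5} + \frac{9}{5}\right)^{2} = \left(\frac{487}{5}\right)^{2} = \frac{237169}{25}$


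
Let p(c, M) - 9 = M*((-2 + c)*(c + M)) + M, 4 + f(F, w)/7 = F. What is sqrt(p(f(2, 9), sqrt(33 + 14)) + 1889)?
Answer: sqrt(1146 + 225*sqrt(47)) ≈ 51.851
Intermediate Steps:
f(F, w) = -28 + 7*F
p(c, M) = 9 + M + M*(-2 + c)*(M + c) (p(c, M) = 9 + (M*((-2 + c)*(c + M)) + M) = 9 + (M*((-2 + c)*(M + c)) + M) = 9 + (M*(-2 + c)*(M + c) + M) = 9 + (M + M*(-2 + c)*(M + c)) = 9 + M + M*(-2 + c)*(M + c))
sqrt(p(f(2, 9), sqrt(33 + 14)) + 1889) = sqrt((9 + sqrt(33 + 14) - 2*(sqrt(33 + 14))**2 + sqrt(33 + 14)*(-28 + 7*2)**2 + (-28 + 7*2)*(sqrt(33 + 14))**2 - 2*sqrt(33 + 14)*(-28 + 7*2)) + 1889) = sqrt((9 + sqrt(47) - 2*(sqrt(47))**2 + sqrt(47)*(-28 + 14)**2 + (-28 + 14)*(sqrt(47))**2 - 2*sqrt(47)*(-28 + 14)) + 1889) = sqrt((9 + sqrt(47) - 2*47 + sqrt(47)*(-14)**2 - 14*47 - 2*sqrt(47)*(-14)) + 1889) = sqrt((9 + sqrt(47) - 94 + sqrt(47)*196 - 658 + 28*sqrt(47)) + 1889) = sqrt((9 + sqrt(47) - 94 + 196*sqrt(47) - 658 + 28*sqrt(47)) + 1889) = sqrt((-743 + 225*sqrt(47)) + 1889) = sqrt(1146 + 225*sqrt(47))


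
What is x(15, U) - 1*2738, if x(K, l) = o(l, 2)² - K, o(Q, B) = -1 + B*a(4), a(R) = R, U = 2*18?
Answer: -2704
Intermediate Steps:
U = 36
o(Q, B) = -1 + 4*B (o(Q, B) = -1 + B*4 = -1 + 4*B)
x(K, l) = 49 - K (x(K, l) = (-1 + 4*2)² - K = (-1 + 8)² - K = 7² - K = 49 - K)
x(15, U) - 1*2738 = (49 - 1*15) - 1*2738 = (49 - 15) - 2738 = 34 - 2738 = -2704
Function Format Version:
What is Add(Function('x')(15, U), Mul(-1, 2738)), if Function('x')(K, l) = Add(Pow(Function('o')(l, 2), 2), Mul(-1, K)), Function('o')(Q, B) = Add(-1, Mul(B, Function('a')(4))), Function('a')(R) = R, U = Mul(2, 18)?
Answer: -2704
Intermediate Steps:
U = 36
Function('o')(Q, B) = Add(-1, Mul(4, B)) (Function('o')(Q, B) = Add(-1, Mul(B, 4)) = Add(-1, Mul(4, B)))
Function('x')(K, l) = Add(49, Mul(-1, K)) (Function('x')(K, l) = Add(Pow(Add(-1, Mul(4, 2)), 2), Mul(-1, K)) = Add(Pow(Add(-1, 8), 2), Mul(-1, K)) = Add(Pow(7, 2), Mul(-1, K)) = Add(49, Mul(-1, K)))
Add(Function('x')(15, U), Mul(-1, 2738)) = Add(Add(49, Mul(-1, 15)), Mul(-1, 2738)) = Add(Add(49, -15), -2738) = Add(34, -2738) = -2704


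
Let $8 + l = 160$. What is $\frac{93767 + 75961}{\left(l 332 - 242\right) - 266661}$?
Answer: $- \frac{169728}{216439} \approx -0.78418$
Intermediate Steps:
$l = 152$ ($l = -8 + 160 = 152$)
$\frac{93767 + 75961}{\left(l 332 - 242\right) - 266661} = \frac{93767 + 75961}{\left(152 \cdot 332 - 242\right) - 266661} = \frac{169728}{\left(50464 - 242\right) - 266661} = \frac{169728}{50222 - 266661} = \frac{169728}{-216439} = 169728 \left(- \frac{1}{216439}\right) = - \frac{169728}{216439}$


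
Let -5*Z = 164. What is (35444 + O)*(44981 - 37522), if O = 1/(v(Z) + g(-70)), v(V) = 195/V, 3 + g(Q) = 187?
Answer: 7720068043272/29201 ≈ 2.6438e+8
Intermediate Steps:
g(Q) = 184 (g(Q) = -3 + 187 = 184)
Z = -164/5 (Z = -⅕*164 = -164/5 ≈ -32.800)
O = 164/29201 (O = 1/(195/(-164/5) + 184) = 1/(195*(-5/164) + 184) = 1/(-975/164 + 184) = 1/(29201/164) = 164/29201 ≈ 0.0056162)
(35444 + O)*(44981 - 37522) = (35444 + 164/29201)*(44981 - 37522) = (1035000408/29201)*7459 = 7720068043272/29201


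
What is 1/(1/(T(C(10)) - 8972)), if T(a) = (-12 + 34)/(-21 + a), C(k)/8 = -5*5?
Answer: -1982834/221 ≈ -8972.1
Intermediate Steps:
C(k) = -200 (C(k) = 8*(-5*5) = 8*(-25) = -200)
T(a) = 22/(-21 + a)
1/(1/(T(C(10)) - 8972)) = 1/(1/(22/(-21 - 200) - 8972)) = 1/(1/(22/(-221) - 8972)) = 1/(1/(22*(-1/221) - 8972)) = 1/(1/(-22/221 - 8972)) = 1/(1/(-1982834/221)) = 1/(-221/1982834) = -1982834/221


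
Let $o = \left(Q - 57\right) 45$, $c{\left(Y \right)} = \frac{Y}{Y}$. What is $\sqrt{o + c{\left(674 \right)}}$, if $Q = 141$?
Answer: $\sqrt{3781} \approx 61.49$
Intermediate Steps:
$c{\left(Y \right)} = 1$
$o = 3780$ ($o = \left(141 - 57\right) 45 = 84 \cdot 45 = 3780$)
$\sqrt{o + c{\left(674 \right)}} = \sqrt{3780 + 1} = \sqrt{3781}$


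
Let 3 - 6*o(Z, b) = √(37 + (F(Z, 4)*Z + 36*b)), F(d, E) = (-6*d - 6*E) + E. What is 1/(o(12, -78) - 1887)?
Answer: -33957/64061818 + 15*I*√155/64061818 ≈ -0.00053007 + 2.9151e-6*I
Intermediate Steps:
F(d, E) = -6*d - 5*E (F(d, E) = (-6*E - 6*d) + E = -6*d - 5*E)
o(Z, b) = ½ - √(37 + 36*b + Z*(-20 - 6*Z))/6 (o(Z, b) = ½ - √(37 + ((-6*Z - 5*4)*Z + 36*b))/6 = ½ - √(37 + ((-6*Z - 20)*Z + 36*b))/6 = ½ - √(37 + ((-20 - 6*Z)*Z + 36*b))/6 = ½ - √(37 + (Z*(-20 - 6*Z) + 36*b))/6 = ½ - √(37 + (36*b + Z*(-20 - 6*Z)))/6 = ½ - √(37 + 36*b + Z*(-20 - 6*Z))/6)
1/(o(12, -78) - 1887) = 1/((½ - √(37 + 36*(-78) - 2*12*(10 + 3*12))/6) - 1887) = 1/((½ - √(37 - 2808 - 2*12*(10 + 36))/6) - 1887) = 1/((½ - √(37 - 2808 - 2*12*46)/6) - 1887) = 1/((½ - √(37 - 2808 - 1104)/6) - 1887) = 1/((½ - 5*I*√155/6) - 1887) = 1/(-3773/2 - 5*I*√155/6)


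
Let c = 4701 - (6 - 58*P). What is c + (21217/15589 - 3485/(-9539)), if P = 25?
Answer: 130577077989/21243353 ≈ 6146.7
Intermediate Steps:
c = 6145 (c = 4701 - (6 - 58*25) = 4701 - (6 - 1450) = 4701 - 1*(-1444) = 4701 + 1444 = 6145)
c + (21217/15589 - 3485/(-9539)) = 6145 + (21217/15589 - 3485/(-9539)) = 6145 + (21217*(1/15589) - 3485*(-1/9539)) = 6145 + (3031/2227 + 3485/9539) = 6145 + 36673804/21243353 = 130577077989/21243353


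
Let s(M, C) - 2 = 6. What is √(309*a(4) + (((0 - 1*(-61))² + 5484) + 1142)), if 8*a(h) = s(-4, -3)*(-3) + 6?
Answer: √38607/2 ≈ 98.243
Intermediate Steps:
s(M, C) = 8 (s(M, C) = 2 + 6 = 8)
a(h) = -9/4 (a(h) = (8*(-3) + 6)/8 = (-24 + 6)/8 = (⅛)*(-18) = -9/4)
√(309*a(4) + (((0 - 1*(-61))² + 5484) + 1142)) = √(309*(-9/4) + (((0 - 1*(-61))² + 5484) + 1142)) = √(-2781/4 + (((0 + 61)² + 5484) + 1142)) = √(-2781/4 + ((61² + 5484) + 1142)) = √(-2781/4 + ((3721 + 5484) + 1142)) = √(-2781/4 + (9205 + 1142)) = √(-2781/4 + 10347) = √(38607/4) = √38607/2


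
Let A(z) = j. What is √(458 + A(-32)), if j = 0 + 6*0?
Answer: √458 ≈ 21.401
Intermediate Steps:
j = 0 (j = 0 + 0 = 0)
A(z) = 0
√(458 + A(-32)) = √(458 + 0) = √458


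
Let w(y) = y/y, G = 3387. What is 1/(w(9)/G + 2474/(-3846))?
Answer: -2171067/1395932 ≈ -1.5553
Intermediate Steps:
w(y) = 1
1/(w(9)/G + 2474/(-3846)) = 1/(1/3387 + 2474/(-3846)) = 1/(1*(1/3387) + 2474*(-1/3846)) = 1/(1/3387 - 1237/1923) = 1/(-1395932/2171067) = -2171067/1395932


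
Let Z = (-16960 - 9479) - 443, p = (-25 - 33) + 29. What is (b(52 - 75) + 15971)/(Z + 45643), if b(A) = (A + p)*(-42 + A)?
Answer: 19351/18761 ≈ 1.0314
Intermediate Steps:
p = -29 (p = -58 + 29 = -29)
Z = -26882 (Z = -26439 - 443 = -26882)
b(A) = (-42 + A)*(-29 + A) (b(A) = (A - 29)*(-42 + A) = (-29 + A)*(-42 + A) = (-42 + A)*(-29 + A))
(b(52 - 75) + 15971)/(Z + 45643) = ((1218 + (52 - 75)² - 71*(52 - 75)) + 15971)/(-26882 + 45643) = ((1218 + (-23)² - 71*(-23)) + 15971)/18761 = ((1218 + 529 + 1633) + 15971)*(1/18761) = (3380 + 15971)*(1/18761) = 19351*(1/18761) = 19351/18761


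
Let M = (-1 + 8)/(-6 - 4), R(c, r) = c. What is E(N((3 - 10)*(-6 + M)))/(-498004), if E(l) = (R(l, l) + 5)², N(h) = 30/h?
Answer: -6996025/109541457844 ≈ -6.3866e-5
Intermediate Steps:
M = -7/10 (M = 7/(-10) = 7*(-⅒) = -7/10 ≈ -0.70000)
E(l) = (5 + l)² (E(l) = (l + 5)² = (5 + l)²)
E(N((3 - 10)*(-6 + M)))/(-498004) = (5 + 30/(((3 - 10)*(-6 - 7/10))))²/(-498004) = (5 + 30/((-7*(-67/10))))²*(-1/498004) = (5 + 30/(469/10))²*(-1/498004) = (5 + 30*(10/469))²*(-1/498004) = (5 + 300/469)²*(-1/498004) = (2645/469)²*(-1/498004) = (6996025/219961)*(-1/498004) = -6996025/109541457844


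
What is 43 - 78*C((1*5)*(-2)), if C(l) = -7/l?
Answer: -58/5 ≈ -11.600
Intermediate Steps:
43 - 78*C((1*5)*(-2)) = 43 - (-546)/((1*5)*(-2)) = 43 - (-546)/(5*(-2)) = 43 - (-546)/(-10) = 43 - (-546)*(-1)/10 = 43 - 78*7/10 = 43 - 273/5 = -58/5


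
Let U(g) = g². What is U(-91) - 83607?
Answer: -75326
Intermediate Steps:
U(-91) - 83607 = (-91)² - 83607 = 8281 - 83607 = -75326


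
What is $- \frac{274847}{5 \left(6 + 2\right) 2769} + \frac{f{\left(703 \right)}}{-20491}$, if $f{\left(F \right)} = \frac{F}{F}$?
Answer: $- \frac{5632000637}{2269583160} \approx -2.4815$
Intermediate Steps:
$f{\left(F \right)} = 1$
$- \frac{274847}{5 \left(6 + 2\right) 2769} + \frac{f{\left(703 \right)}}{-20491} = - \frac{274847}{5 \left(6 + 2\right) 2769} + 1 \frac{1}{-20491} = - \frac{274847}{5 \cdot 8 \cdot 2769} + 1 \left(- \frac{1}{20491}\right) = - \frac{274847}{40 \cdot 2769} - \frac{1}{20491} = - \frac{274847}{110760} - \frac{1}{20491} = - \frac{5632000637}{2269583160}$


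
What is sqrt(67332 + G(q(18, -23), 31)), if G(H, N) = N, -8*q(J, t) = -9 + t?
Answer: sqrt(67363) ≈ 259.54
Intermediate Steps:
q(J, t) = 9/8 - t/8 (q(J, t) = -(-9 + t)/8 = 9/8 - t/8)
sqrt(67332 + G(q(18, -23), 31)) = sqrt(67332 + 31) = sqrt(67363)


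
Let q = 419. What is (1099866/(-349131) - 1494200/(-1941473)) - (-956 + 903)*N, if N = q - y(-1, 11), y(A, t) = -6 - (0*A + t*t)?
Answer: 6537794946302292/225942803321 ≈ 28936.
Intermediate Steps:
y(A, t) = -6 - t² (y(A, t) = -6 - (0 + t²) = -6 - t²)
N = 546 (N = 419 - (-6 - 1*11²) = 419 - (-6 - 1*121) = 419 - (-6 - 121) = 419 - 1*(-127) = 419 + 127 = 546)
(1099866/(-349131) - 1494200/(-1941473)) - (-956 + 903)*N = (1099866/(-349131) - 1494200/(-1941473)) - (-956 + 903)*546 = (1099866*(-1/349131) - 1494200*(-1/1941473)) - (-53)*546 = (-366622/116377 + 1494200/1941473) - 1*(-28938) = -537896200806/225942803321 + 28938 = 6537794946302292/225942803321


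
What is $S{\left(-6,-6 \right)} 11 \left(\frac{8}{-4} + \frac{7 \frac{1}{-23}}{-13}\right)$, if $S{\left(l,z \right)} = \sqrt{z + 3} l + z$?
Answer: $\frac{39006}{299} + \frac{39006 i \sqrt{3}}{299} \approx 130.45 + 225.95 i$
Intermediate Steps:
$S{\left(l,z \right)} = z + l \sqrt{3 + z}$ ($S{\left(l,z \right)} = \sqrt{3 + z} l + z = l \sqrt{3 + z} + z = z + l \sqrt{3 + z}$)
$S{\left(-6,-6 \right)} 11 \left(\frac{8}{-4} + \frac{7 \frac{1}{-23}}{-13}\right) = \left(-6 - 6 \sqrt{3 - 6}\right) 11 \left(\frac{8}{-4} + \frac{7 \frac{1}{-23}}{-13}\right) = \left(-6 - 6 \sqrt{-3}\right) 11 \left(8 \left(- \frac{1}{4}\right) + 7 \left(- \frac{1}{23}\right) \left(- \frac{1}{13}\right)\right) = \left(-6 - 6 i \sqrt{3}\right) 11 \left(-2 - - \frac{7}{299}\right) = \left(-6 - 6 i \sqrt{3}\right) 11 \left(-2 + \frac{7}{299}\right) = \left(-66 - 66 i \sqrt{3}\right) \left(- \frac{591}{299}\right) = \frac{39006}{299} + \frac{39006 i \sqrt{3}}{299}$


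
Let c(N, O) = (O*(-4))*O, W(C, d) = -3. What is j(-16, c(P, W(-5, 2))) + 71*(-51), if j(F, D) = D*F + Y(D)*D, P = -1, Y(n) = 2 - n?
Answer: -4413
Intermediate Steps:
c(N, O) = -4*O² (c(N, O) = (-4*O)*O = -4*O²)
j(F, D) = D*F + D*(2 - D) (j(F, D) = D*F + (2 - D)*D = D*F + D*(2 - D))
j(-16, c(P, W(-5, 2))) + 71*(-51) = (-4*(-3)²)*(2 - 16 - (-4)*(-3)²) + 71*(-51) = (-4*9)*(2 - 16 - (-4)*9) - 3621 = -36*(2 - 16 - 1*(-36)) - 3621 = -36*(2 - 16 + 36) - 3621 = -36*22 - 3621 = -792 - 3621 = -4413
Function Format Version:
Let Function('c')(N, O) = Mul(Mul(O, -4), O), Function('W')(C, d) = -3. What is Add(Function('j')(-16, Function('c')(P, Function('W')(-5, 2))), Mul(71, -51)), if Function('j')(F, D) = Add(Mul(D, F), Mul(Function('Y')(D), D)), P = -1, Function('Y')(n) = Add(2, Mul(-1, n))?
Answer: -4413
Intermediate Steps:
Function('c')(N, O) = Mul(-4, Pow(O, 2)) (Function('c')(N, O) = Mul(Mul(-4, O), O) = Mul(-4, Pow(O, 2)))
Function('j')(F, D) = Add(Mul(D, F), Mul(D, Add(2, Mul(-1, D)))) (Function('j')(F, D) = Add(Mul(D, F), Mul(Add(2, Mul(-1, D)), D)) = Add(Mul(D, F), Mul(D, Add(2, Mul(-1, D)))))
Add(Function('j')(-16, Function('c')(P, Function('W')(-5, 2))), Mul(71, -51)) = Add(Mul(Mul(-4, Pow(-3, 2)), Add(2, -16, Mul(-1, Mul(-4, Pow(-3, 2))))), Mul(71, -51)) = Add(Mul(Mul(-4, 9), Add(2, -16, Mul(-1, Mul(-4, 9)))), -3621) = Add(Mul(-36, Add(2, -16, Mul(-1, -36))), -3621) = Add(Mul(-36, Add(2, -16, 36)), -3621) = Add(Mul(-36, 22), -3621) = Add(-792, -3621) = -4413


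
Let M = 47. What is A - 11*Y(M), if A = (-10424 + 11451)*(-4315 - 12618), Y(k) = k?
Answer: -17390708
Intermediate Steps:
A = -17390191 (A = 1027*(-16933) = -17390191)
A - 11*Y(M) = -17390191 - 11*47 = -17390191 - 517 = -17390708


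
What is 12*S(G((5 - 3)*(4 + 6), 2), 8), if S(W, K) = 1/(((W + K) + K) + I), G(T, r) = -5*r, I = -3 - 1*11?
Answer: -3/2 ≈ -1.5000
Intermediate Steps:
I = -14 (I = -3 - 11 = -14)
S(W, K) = 1/(-14 + W + 2*K) (S(W, K) = 1/(((W + K) + K) - 14) = 1/(((K + W) + K) - 14) = 1/((W + 2*K) - 14) = 1/(-14 + W + 2*K))
12*S(G((5 - 3)*(4 + 6), 2), 8) = 12/(-14 - 5*2 + 2*8) = 12/(-14 - 10 + 16) = 12/(-8) = 12*(-⅛) = -3/2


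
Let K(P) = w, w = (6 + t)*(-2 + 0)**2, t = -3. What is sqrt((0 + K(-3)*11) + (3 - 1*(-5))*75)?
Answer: 2*sqrt(183) ≈ 27.056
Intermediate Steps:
w = 12 (w = (6 - 3)*(-2 + 0)**2 = 3*(-2)**2 = 3*4 = 12)
K(P) = 12
sqrt((0 + K(-3)*11) + (3 - 1*(-5))*75) = sqrt((0 + 12*11) + (3 - 1*(-5))*75) = sqrt((0 + 132) + (3 + 5)*75) = sqrt(132 + 8*75) = sqrt(132 + 600) = sqrt(732) = 2*sqrt(183)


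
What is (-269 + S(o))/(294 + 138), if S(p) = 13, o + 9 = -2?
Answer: -16/27 ≈ -0.59259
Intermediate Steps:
o = -11 (o = -9 - 2 = -11)
(-269 + S(o))/(294 + 138) = (-269 + 13)/(294 + 138) = -256/432 = -256*1/432 = -16/27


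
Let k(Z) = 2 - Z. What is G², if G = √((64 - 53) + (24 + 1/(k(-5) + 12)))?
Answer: 666/19 ≈ 35.053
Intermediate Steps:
G = 3*√1406/19 (G = √((64 - 53) + (24 + 1/((2 - 1*(-5)) + 12))) = √(11 + (24 + 1/((2 + 5) + 12))) = √(11 + (24 + 1/(7 + 12))) = √(11 + (24 + 1/19)) = √(11 + 457/19) = √(666/19) = 3*√1406/19 ≈ 5.9205)
G² = (3*√1406/19)² = 666/19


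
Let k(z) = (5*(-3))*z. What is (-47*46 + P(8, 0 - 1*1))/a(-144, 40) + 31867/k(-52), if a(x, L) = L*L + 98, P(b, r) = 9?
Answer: 8738471/220740 ≈ 39.587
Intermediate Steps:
k(z) = -15*z
a(x, L) = 98 + L² (a(x, L) = L² + 98 = 98 + L²)
(-47*46 + P(8, 0 - 1*1))/a(-144, 40) + 31867/k(-52) = (-47*46 + 9)/(98 + 40²) + 31867/((-15*(-52))) = (-2162 + 9)/(98 + 1600) + 31867/780 = -2153/1698 + 31867*(1/780) = -2153*1/1698 + 31867/780 = -2153/1698 + 31867/780 = 8738471/220740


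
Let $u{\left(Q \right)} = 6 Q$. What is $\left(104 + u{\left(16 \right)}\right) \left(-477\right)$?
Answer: $-95400$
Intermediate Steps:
$\left(104 + u{\left(16 \right)}\right) \left(-477\right) = \left(104 + 6 \cdot 16\right) \left(-477\right) = \left(104 + 96\right) \left(-477\right) = 200 \left(-477\right) = -95400$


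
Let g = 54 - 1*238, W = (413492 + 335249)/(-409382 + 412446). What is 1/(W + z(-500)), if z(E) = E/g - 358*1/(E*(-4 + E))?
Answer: 1109934000/274245975439 ≈ 0.0040472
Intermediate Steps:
W = 748741/3064 ≈ 244.37
g = -184 (g = 54 - 238 = -184)
z(E) = -E/184 - 358/(E*(-4 + E)) (z(E) = E/(-184) - 358*1/(E*(-4 + E)) = E*(-1/184) - 358/(E*(-4 + E)) = -E/184 - 358/(E*(-4 + E)))
1/(W + z(-500)) = 1/(748741/3064 + (1/184)*(-65872 - 1*(-500)³ + 4*(-500)²)/(-500*(-4 - 500))) = 1/(748741/3064 + (1/184)*(-1/500)*(-65872 - 1*(-125000000) + 4*250000)/(-504)) = 1/(748741/3064 + (1/184)*(-1/500)*(-1/504)*(-65872 + 125000000 + 1000000)) = 1/(748741/3064 + (1/184)*(-1/500)*(-1/504)*125934128) = 1/(748741/3064 + 7870883/2898000) = 1/(274245975439/1109934000) = 1109934000/274245975439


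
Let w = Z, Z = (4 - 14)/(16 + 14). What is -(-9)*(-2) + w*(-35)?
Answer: -19/3 ≈ -6.3333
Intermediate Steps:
Z = -1/3 (Z = -10/30 = -10*1/30 = -1/3 ≈ -0.33333)
w = -1/3 ≈ -0.33333
-(-9)*(-2) + w*(-35) = -(-9)*(-2) - 1/3*(-35) = -1*18 + 35/3 = -18 + 35/3 = -19/3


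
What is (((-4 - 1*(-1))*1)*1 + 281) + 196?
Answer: 474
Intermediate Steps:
(((-4 - 1*(-1))*1)*1 + 281) + 196 = (((-4 + 1)*1)*1 + 281) + 196 = (-3*1*1 + 281) + 196 = (-3*1 + 281) + 196 = (-3 + 281) + 196 = 278 + 196 = 474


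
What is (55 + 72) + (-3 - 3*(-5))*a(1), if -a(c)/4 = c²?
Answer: 79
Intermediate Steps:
a(c) = -4*c²
(55 + 72) + (-3 - 3*(-5))*a(1) = (55 + 72) + (-3 - 3*(-5))*(-4*1²) = 127 + (-3 + 15)*(-4*1) = 127 + 12*(-4) = 127 - 48 = 79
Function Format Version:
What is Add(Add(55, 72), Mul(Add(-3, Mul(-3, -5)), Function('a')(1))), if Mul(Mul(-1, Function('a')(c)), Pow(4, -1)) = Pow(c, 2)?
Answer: 79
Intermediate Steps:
Function('a')(c) = Mul(-4, Pow(c, 2))
Add(Add(55, 72), Mul(Add(-3, Mul(-3, -5)), Function('a')(1))) = Add(Add(55, 72), Mul(Add(-3, Mul(-3, -5)), Mul(-4, Pow(1, 2)))) = Add(127, Mul(Add(-3, 15), Mul(-4, 1))) = Add(127, Mul(12, -4)) = Add(127, -48) = 79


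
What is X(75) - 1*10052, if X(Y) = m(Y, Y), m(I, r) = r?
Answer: -9977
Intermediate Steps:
X(Y) = Y
X(75) - 1*10052 = 75 - 1*10052 = 75 - 10052 = -9977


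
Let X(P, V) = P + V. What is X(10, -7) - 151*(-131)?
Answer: 19784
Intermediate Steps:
X(10, -7) - 151*(-131) = (10 - 7) - 151*(-131) = 3 + 19781 = 19784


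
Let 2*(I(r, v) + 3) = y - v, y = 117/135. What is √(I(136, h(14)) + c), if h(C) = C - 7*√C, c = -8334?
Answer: √(-7509210 + 3150*√14)/30 ≈ 91.271*I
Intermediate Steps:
y = 13/15 (y = 117*(1/135) = 13/15 ≈ 0.86667)
I(r, v) = -77/30 - v/2 (I(r, v) = -3 + (13/15 - v)/2 = -3 + (13/30 - v/2) = -77/30 - v/2)
√(I(136, h(14)) + c) = √((-77/30 - (14 - 7*√14)/2) - 8334) = √((-77/30 + (-7 + 7*√14/2)) - 8334) = √((-287/30 + 7*√14/2) - 8334) = √(-250307/30 + 7*√14/2)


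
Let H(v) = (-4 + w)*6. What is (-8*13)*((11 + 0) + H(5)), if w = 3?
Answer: -520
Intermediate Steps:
H(v) = -6 (H(v) = (-4 + 3)*6 = -1*6 = -6)
(-8*13)*((11 + 0) + H(5)) = (-8*13)*((11 + 0) - 6) = -104*(11 - 6) = -104*5 = -520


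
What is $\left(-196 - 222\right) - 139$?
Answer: $-557$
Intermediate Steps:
$\left(-196 - 222\right) - 139 = -418 - 139 = -557$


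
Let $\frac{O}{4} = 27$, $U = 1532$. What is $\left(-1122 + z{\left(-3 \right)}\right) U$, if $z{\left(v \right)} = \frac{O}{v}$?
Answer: $-1774056$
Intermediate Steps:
$O = 108$ ($O = 4 \cdot 27 = 108$)
$z{\left(v \right)} = \frac{108}{v}$
$\left(-1122 + z{\left(-3 \right)}\right) U = \left(-1122 + \frac{108}{-3}\right) 1532 = \left(-1122 + 108 \left(- \frac{1}{3}\right)\right) 1532 = \left(-1122 - 36\right) 1532 = \left(-1158\right) 1532 = -1774056$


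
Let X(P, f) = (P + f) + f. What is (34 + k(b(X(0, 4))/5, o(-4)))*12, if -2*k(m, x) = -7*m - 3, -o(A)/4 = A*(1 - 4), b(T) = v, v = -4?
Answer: 1962/5 ≈ 392.40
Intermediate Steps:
X(P, f) = P + 2*f
b(T) = -4
o(A) = 12*A (o(A) = -4*A*(1 - 4) = -4*A*(-3) = -(-12)*A = 12*A)
k(m, x) = 3/2 + 7*m/2 (k(m, x) = -(-7*m - 3)/2 = -(-3 - 7*m)/2 = 3/2 + 7*m/2)
(34 + k(b(X(0, 4))/5, o(-4)))*12 = (34 + (3/2 + 7*(-4/5)/2))*12 = (34 + (3/2 + 7*(-4*1/5)/2))*12 = (34 + (3/2 + (7/2)*(-4/5)))*12 = (34 + (3/2 - 14/5))*12 = (34 - 13/10)*12 = (327/10)*12 = 1962/5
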